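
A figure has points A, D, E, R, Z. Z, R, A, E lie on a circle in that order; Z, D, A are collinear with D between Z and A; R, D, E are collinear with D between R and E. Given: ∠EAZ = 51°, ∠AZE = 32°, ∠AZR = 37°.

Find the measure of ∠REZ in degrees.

1. ∠AEZ = 97°  [△ZAE]
2. ∠ARZ = 83°  [cyclic ZRAE, opposite ∠R+∠E]
3. ∠RAZ = 60°  [△ZRA]
4. ∠REZ = 60°  [same arc ZR]

∠REZ = 60°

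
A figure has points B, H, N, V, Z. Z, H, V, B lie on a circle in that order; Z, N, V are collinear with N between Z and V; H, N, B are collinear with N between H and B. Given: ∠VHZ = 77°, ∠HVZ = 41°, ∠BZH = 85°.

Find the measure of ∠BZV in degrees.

∠BZV = 23°

1. ∠HZV = 62°  [△ZHV]
2. ∠BVH = 95°  [cyclic ZHVB, opposite ∠Z+∠V]
3. ∠HBV = 62°  [same arc HV]
4. ∠BHV = 23°  [△HVB]
5. ∠BZV = 23°  [same arc VB]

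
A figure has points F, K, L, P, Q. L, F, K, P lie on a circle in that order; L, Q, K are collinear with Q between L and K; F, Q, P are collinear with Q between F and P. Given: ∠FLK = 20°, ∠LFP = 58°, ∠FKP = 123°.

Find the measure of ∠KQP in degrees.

∠KQP = 102°

1. ∠FPK = 20°  [same arc FK]
2. ∠LKP = 58°  [same arc LP]
3. ∠KQP = 102°  [△KQP]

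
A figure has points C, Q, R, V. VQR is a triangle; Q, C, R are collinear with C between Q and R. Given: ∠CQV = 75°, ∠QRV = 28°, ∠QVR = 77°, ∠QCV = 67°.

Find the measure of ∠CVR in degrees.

∠CVR = 39°

1. ∠CRV = 28°  [C on ray RQ]
2. ∠RCV = 113°  [linear pair at C on QR]
3. ∠CVR = 39°  [△VCR]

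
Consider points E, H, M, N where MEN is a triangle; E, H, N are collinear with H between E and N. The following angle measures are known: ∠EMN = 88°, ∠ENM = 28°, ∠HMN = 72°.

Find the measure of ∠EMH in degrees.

∠EMH = 16°

1. ∠MEN = 64°  [△MEN]
2. ∠HNM = 28°  [H on ray NE]
3. ∠MHN = 80°  [△MHN]
4. ∠HEM = 64°  [H on ray EN]
5. ∠EHM = 100°  [linear pair at H on EN]
6. ∠EMH = 16°  [△MEH]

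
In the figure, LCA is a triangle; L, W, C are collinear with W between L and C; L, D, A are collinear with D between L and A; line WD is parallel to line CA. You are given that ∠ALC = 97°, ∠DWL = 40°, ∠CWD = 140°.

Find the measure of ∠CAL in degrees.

∠CAL = 43°

1. ∠DLW = 97°  [W on LC, D on LA]
2. ∠LDW = 43°  [△LWD]
3. ∠CAL = 43°  [WD∥CA, corresponding at D]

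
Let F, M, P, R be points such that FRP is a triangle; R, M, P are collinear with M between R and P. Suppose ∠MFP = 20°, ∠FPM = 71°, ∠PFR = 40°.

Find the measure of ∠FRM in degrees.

1. ∠FPR = 71°  [M on ray PR]
2. ∠FRP = 69°  [△FRP]
3. ∠FRM = 69°  [M on ray RP]

∠FRM = 69°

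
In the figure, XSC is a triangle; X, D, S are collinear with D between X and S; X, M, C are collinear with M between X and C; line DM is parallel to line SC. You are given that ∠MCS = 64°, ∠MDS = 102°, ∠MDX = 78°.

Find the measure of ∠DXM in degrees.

∠DXM = 38°

1. ∠SCX = 64°  [M on ray CX]
2. ∠CSX = 78°  [DM∥SC, corresponding at D]
3. ∠CXS = 38°  [△XSC]
4. ∠DXM = 38°  [D on XS, M on XC]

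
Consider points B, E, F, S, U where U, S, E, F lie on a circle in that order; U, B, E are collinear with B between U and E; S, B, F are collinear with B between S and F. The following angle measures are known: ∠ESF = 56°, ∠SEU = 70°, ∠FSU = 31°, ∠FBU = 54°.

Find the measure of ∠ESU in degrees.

∠ESU = 87°

1. ∠EUF = 56°  [same arc EF]
2. ∠FEU = 31°  [same arc UF]
3. ∠EFU = 93°  [△UEF]
4. ∠ESU = 87°  [cyclic USEF, opposite ∠S+∠F]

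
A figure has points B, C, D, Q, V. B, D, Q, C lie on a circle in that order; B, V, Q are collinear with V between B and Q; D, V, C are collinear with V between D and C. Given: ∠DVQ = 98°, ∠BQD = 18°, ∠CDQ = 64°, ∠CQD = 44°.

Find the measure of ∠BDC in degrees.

1. ∠BCD = 18°  [same arc BD]
2. ∠CBD = 136°  [cyclic BDQC, opposite ∠B+∠Q]
3. ∠BDC = 26°  [△BDC]

∠BDC = 26°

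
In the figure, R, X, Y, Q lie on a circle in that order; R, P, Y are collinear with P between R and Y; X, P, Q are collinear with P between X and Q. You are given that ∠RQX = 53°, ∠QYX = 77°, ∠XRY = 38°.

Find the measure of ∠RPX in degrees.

1. ∠QRX = 103°  [cyclic RXYQ, opposite ∠R+∠Y]
2. ∠QXR = 24°  [△RXQ]
3. ∠RPX = 118°  [△RPX]

∠RPX = 118°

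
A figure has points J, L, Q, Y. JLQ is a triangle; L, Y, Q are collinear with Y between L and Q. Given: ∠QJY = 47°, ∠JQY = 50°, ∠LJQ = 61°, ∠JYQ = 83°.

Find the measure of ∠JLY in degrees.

∠JLY = 69°

1. ∠JQL = 50°  [Y on ray QL]
2. ∠JLQ = 69°  [△JLQ]
3. ∠JLY = 69°  [Y on ray LQ]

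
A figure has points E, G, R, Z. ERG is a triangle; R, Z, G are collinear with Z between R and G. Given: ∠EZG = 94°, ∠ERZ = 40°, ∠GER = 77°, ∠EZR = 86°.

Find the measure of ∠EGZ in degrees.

1. ∠ERG = 40°  [Z on ray RG]
2. ∠EGR = 63°  [△ERG]
3. ∠EGZ = 63°  [Z on ray GR]

∠EGZ = 63°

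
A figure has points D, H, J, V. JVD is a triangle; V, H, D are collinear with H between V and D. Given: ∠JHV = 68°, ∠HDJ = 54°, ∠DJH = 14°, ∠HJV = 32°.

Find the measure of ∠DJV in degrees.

∠DJV = 46°

1. ∠HVJ = 80°  [△JVH]
2. ∠JDV = 54°  [H on ray DV]
3. ∠DVJ = 80°  [H on ray VD]
4. ∠DJV = 46°  [△JVD]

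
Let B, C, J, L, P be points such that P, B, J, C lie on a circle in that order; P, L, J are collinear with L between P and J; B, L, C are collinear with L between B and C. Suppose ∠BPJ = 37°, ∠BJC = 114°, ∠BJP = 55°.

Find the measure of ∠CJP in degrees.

1. ∠BCJ = 37°  [same arc BJ]
2. ∠JBP = 88°  [△PBJ]
3. ∠CBJ = 29°  [△BJC]
4. ∠JCP = 92°  [cyclic PBJC, opposite ∠B+∠C]
5. ∠CPJ = 29°  [same arc JC]
6. ∠CJP = 59°  [△PJC]

∠CJP = 59°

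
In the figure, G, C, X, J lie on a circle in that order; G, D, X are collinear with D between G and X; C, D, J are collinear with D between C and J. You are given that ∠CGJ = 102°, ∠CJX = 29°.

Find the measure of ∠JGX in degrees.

∠JGX = 73°

1. ∠CXJ = 78°  [cyclic GCXJ, opposite ∠G+∠X]
2. ∠JCX = 73°  [△CXJ]
3. ∠JGX = 73°  [same arc XJ]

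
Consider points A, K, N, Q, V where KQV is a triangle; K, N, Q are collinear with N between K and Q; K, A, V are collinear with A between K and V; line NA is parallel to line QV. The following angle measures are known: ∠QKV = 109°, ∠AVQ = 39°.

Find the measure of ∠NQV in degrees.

∠NQV = 32°

1. ∠KVQ = 39°  [A on ray VK]
2. ∠KQV = 32°  [△KQV]
3. ∠NQV = 32°  [N on ray QK]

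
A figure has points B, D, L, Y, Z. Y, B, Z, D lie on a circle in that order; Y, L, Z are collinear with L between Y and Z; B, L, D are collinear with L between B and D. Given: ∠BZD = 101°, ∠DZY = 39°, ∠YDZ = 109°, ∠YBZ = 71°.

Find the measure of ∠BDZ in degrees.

∠BDZ = 47°

1. ∠DYZ = 32°  [△YZD]
2. ∠DBZ = 32°  [same arc ZD]
3. ∠BDZ = 47°  [△BZD]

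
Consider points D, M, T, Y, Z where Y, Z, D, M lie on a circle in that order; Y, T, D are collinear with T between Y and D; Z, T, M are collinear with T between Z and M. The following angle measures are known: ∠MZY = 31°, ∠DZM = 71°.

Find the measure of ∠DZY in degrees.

∠DZY = 102°

1. ∠MDY = 31°  [same arc YM]
2. ∠DYM = 71°  [same arc DM]
3. ∠DMY = 78°  [△YDM]
4. ∠DZY = 102°  [cyclic YZDM, opposite ∠Z+∠M]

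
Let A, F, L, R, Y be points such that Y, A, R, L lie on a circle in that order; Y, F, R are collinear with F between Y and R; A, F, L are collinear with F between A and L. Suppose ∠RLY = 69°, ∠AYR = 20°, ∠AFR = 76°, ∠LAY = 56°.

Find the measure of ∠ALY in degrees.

∠ALY = 49°

1. ∠RAY = 111°  [cyclic YARL, opposite ∠A+∠L]
2. ∠ARY = 49°  [△YAR]
3. ∠ALY = 49°  [same arc YA]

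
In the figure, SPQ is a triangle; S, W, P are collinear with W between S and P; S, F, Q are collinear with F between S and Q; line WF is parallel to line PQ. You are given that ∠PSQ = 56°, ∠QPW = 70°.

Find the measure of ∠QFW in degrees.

∠QFW = 126°

1. ∠QPS = 70°  [W on ray PS]
2. ∠PQS = 54°  [△SPQ]
3. ∠SFW = 54°  [WF∥PQ, corresponding at F]
4. ∠QFW = 126°  [linear pair at F on SQ]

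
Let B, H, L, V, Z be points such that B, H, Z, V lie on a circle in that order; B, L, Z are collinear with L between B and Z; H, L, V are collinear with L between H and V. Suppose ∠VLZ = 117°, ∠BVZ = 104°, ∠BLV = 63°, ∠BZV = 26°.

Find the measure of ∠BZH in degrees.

1. ∠BLH = 117°  [vertical angles at L]
2. ∠BHZ = 76°  [cyclic BHZV, opposite ∠H+∠V]
3. ∠BHV = 26°  [same arc BV]
4. ∠HBZ = 37°  [△BLH]
5. ∠BZH = 67°  [△BHZ]

∠BZH = 67°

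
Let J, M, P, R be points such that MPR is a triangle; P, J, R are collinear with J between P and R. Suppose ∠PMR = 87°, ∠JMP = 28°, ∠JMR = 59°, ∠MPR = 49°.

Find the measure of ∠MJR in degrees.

∠MJR = 77°

1. ∠MRP = 44°  [△MPR]
2. ∠JRM = 44°  [J on ray RP]
3. ∠MJR = 77°  [△MJR]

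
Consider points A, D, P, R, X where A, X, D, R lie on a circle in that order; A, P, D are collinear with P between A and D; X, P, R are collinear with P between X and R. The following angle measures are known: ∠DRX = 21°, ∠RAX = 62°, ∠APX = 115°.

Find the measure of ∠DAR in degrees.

1. ∠RDX = 118°  [cyclic AXDR, opposite ∠A+∠D]
2. ∠DXR = 41°  [△XDR]
3. ∠DAR = 41°  [same arc DR]

∠DAR = 41°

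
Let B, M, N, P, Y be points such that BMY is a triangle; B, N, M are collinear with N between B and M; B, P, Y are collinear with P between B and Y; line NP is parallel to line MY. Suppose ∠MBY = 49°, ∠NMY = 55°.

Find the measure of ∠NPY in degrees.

1. ∠BMY = 55°  [N on ray MB]
2. ∠BYM = 76°  [△BMY]
3. ∠BPN = 76°  [NP∥MY, corresponding at P]
4. ∠NPY = 104°  [linear pair at P on BY]

∠NPY = 104°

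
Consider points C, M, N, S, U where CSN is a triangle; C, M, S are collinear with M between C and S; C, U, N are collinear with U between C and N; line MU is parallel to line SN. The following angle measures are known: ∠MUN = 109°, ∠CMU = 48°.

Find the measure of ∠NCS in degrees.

∠NCS = 61°

1. ∠CUM = 71°  [linear pair at U on CN]
2. ∠MCU = 61°  [△CMU]
3. ∠NCS = 61°  [M on CS, U on CN]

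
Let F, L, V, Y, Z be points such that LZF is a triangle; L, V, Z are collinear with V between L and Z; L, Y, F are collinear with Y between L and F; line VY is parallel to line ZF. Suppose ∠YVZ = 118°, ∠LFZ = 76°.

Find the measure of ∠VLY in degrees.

∠VLY = 42°

1. ∠LVY = 62°  [linear pair at V on LZ]
2. ∠LYV = 76°  [VY∥ZF, corresponding at Y]
3. ∠VLY = 42°  [△LVY]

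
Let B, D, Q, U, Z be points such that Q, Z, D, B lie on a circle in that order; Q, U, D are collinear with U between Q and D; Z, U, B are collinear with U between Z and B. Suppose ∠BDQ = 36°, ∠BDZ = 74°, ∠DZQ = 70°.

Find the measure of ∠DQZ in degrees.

1. ∠BZQ = 36°  [same arc QB]
2. ∠BQZ = 106°  [cyclic QZDB, opposite ∠Q+∠D]
3. ∠QBZ = 38°  [△QZB]
4. ∠QDZ = 38°  [same arc QZ]
5. ∠DQZ = 72°  [△QZD]

∠DQZ = 72°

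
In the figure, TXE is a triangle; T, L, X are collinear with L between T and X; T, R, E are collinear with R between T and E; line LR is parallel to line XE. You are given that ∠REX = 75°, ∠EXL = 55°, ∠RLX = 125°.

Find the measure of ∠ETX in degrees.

1. ∠TEX = 75°  [R on ray ET]
2. ∠EXT = 55°  [L on ray XT]
3. ∠ETX = 50°  [△TXE]

∠ETX = 50°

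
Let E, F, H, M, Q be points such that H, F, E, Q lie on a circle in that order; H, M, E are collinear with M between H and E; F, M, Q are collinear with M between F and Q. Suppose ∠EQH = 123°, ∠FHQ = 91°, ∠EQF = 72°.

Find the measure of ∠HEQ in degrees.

∠HEQ = 38°

1. ∠FEQ = 89°  [cyclic HFEQ, opposite ∠H+∠E]
2. ∠EFQ = 19°  [△FEQ]
3. ∠EHQ = 19°  [same arc EQ]
4. ∠HEQ = 38°  [△HEQ]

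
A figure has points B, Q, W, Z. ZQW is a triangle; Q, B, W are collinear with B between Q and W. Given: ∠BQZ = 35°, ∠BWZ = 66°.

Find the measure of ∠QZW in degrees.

1. ∠WQZ = 35°  [B on ray QW]
2. ∠QWZ = 66°  [B on ray WQ]
3. ∠QZW = 79°  [△ZQW]

∠QZW = 79°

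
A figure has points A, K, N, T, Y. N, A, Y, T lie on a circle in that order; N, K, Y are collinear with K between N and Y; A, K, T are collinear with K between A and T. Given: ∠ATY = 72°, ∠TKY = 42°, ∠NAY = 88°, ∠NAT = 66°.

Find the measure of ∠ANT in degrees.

∠ANT = 94°

1. ∠NYT = 66°  [△YKT]
2. ∠NKT = 138°  [linear pair at K on NY]
3. ∠NTY = 92°  [cyclic NAYT, opposite ∠A+∠T]
4. ∠TNY = 22°  [△NYT]
5. ∠ATN = 20°  [△NKT]
6. ∠ANT = 94°  [△NAT]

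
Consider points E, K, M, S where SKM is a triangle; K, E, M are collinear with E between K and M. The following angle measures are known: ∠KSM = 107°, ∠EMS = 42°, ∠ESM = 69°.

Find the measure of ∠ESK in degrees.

1. ∠MES = 69°  [△SEM]
2. ∠KMS = 42°  [E on ray MK]
3. ∠KES = 111°  [linear pair at E on KM]
4. ∠MKS = 31°  [△SKM]
5. ∠EKS = 31°  [E on ray KM]
6. ∠ESK = 38°  [△SKE]

∠ESK = 38°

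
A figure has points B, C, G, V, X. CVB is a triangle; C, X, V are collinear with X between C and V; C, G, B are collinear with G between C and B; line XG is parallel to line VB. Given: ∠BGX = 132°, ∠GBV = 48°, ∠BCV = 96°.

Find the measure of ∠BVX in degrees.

∠BVX = 36°

1. ∠CBV = 48°  [G on ray BC]
2. ∠BVC = 36°  [△CVB]
3. ∠BVX = 36°  [X on ray VC]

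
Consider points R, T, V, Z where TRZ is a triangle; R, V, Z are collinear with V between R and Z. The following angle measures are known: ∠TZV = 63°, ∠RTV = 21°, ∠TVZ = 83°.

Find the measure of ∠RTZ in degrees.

1. ∠RZT = 63°  [V on ray ZR]
2. ∠RVT = 97°  [linear pair at V on RZ]
3. ∠TRV = 62°  [△TRV]
4. ∠TRZ = 62°  [V on ray RZ]
5. ∠RTZ = 55°  [△TRZ]

∠RTZ = 55°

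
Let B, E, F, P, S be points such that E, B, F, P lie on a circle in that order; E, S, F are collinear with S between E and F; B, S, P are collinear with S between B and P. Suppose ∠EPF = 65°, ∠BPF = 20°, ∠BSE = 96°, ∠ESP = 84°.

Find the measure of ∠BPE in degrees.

∠BPE = 45°

1. ∠EBF = 115°  [cyclic EBFP, opposite ∠B+∠P]
2. ∠BEF = 20°  [same arc BF]
3. ∠BFE = 45°  [△EBF]
4. ∠BPE = 45°  [same arc EB]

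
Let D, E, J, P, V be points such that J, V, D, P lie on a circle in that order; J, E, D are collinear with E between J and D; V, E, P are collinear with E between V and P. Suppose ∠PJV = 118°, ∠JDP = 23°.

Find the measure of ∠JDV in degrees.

∠JDV = 39°

1. ∠JVP = 23°  [same arc JP]
2. ∠JPV = 39°  [△JVP]
3. ∠JDV = 39°  [same arc JV]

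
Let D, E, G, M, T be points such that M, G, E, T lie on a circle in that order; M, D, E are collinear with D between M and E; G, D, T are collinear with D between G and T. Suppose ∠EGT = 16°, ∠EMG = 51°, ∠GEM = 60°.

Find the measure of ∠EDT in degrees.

∠EDT = 76°

1. ∠EMT = 16°  [same arc ET]
2. ∠GTM = 60°  [same arc MG]
3. ∠MDT = 104°  [△MDT]
4. ∠EDT = 76°  [linear pair at D on ME]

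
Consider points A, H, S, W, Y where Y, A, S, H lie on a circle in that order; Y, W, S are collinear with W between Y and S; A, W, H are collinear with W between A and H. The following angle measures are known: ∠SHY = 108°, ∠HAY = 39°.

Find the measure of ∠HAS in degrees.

∠HAS = 33°

1. ∠HSY = 39°  [same arc YH]
2. ∠HYS = 33°  [△YSH]
3. ∠HAS = 33°  [same arc SH]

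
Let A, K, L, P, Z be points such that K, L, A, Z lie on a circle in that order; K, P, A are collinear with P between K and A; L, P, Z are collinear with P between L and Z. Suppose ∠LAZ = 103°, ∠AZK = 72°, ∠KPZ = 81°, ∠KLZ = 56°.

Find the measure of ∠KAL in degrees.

∠KAL = 47°

1. ∠LKZ = 77°  [cyclic KLAZ, opposite ∠K+∠A]
2. ∠KZL = 47°  [△KLZ]
3. ∠KAL = 47°  [same arc KL]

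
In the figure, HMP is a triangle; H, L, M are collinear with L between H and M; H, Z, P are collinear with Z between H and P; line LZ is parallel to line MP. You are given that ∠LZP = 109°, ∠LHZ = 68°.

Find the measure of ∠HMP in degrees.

∠HMP = 41°

1. ∠HZL = 71°  [linear pair at Z on HP]
2. ∠HLZ = 41°  [△HLZ]
3. ∠HMP = 41°  [LZ∥MP, corresponding at L]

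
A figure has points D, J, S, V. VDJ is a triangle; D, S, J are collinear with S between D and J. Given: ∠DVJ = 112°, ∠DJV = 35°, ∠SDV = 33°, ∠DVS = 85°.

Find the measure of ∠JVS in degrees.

∠JVS = 27°

1. ∠SJV = 35°  [S on ray JD]
2. ∠DSV = 62°  [△VDS]
3. ∠JSV = 118°  [linear pair at S on DJ]
4. ∠JVS = 27°  [△VSJ]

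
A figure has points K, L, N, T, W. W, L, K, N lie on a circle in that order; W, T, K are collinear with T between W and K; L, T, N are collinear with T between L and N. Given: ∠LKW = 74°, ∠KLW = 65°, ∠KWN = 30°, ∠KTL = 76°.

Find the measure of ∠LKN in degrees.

∠LKN = 109°

1. ∠KWL = 41°  [△WLK]
2. ∠KLN = 30°  [△LTK]
3. ∠KNL = 41°  [same arc LK]
4. ∠LKN = 109°  [△LKN]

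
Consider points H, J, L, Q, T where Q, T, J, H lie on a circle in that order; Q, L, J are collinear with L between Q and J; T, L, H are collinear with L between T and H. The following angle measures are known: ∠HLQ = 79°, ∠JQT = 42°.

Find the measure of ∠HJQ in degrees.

1. ∠HLJ = 101°  [linear pair at L on QJ]
2. ∠JHT = 42°  [same arc TJ]
3. ∠HJQ = 37°  [△JLH]

∠HJQ = 37°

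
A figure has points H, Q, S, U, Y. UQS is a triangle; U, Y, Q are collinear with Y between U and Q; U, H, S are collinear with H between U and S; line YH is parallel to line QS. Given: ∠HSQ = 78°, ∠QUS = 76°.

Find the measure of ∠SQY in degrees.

1. ∠QSU = 78°  [H on ray SU]
2. ∠SQU = 26°  [△UQS]
3. ∠SQY = 26°  [Y on ray QU]

∠SQY = 26°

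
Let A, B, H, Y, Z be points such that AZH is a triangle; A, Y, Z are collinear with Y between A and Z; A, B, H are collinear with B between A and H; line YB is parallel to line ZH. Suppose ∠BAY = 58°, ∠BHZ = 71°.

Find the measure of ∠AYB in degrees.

1. ∠HAZ = 58°  [Y on AZ, B on AH]
2. ∠AHZ = 71°  [B on ray HA]
3. ∠AZH = 51°  [△AZH]
4. ∠AYB = 51°  [YB∥ZH, corresponding at Y]

∠AYB = 51°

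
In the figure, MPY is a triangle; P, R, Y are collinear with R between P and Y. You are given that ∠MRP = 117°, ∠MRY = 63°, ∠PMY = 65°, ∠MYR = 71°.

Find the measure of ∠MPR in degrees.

1. ∠MYP = 71°  [R on ray YP]
2. ∠MPY = 44°  [△MPY]
3. ∠MPR = 44°  [R on ray PY]

∠MPR = 44°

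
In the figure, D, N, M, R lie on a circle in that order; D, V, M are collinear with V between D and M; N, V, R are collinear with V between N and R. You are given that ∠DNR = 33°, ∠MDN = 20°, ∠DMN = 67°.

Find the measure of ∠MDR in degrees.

∠MDR = 60°

1. ∠DMR = 33°  [same arc DR]
2. ∠DNM = 93°  [△DNM]
3. ∠DRM = 87°  [cyclic DNMR, opposite ∠N+∠R]
4. ∠MDR = 60°  [△DMR]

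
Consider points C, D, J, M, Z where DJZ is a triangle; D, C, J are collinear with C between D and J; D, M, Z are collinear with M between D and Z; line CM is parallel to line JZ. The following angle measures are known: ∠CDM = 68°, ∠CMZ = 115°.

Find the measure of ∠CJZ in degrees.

1. ∠CMD = 65°  [linear pair at M on DZ]
2. ∠DCM = 47°  [△DCM]
3. ∠JCM = 133°  [linear pair at C on DJ]
4. ∠CJZ = 47°  [CM∥JZ, co-interior at J–C]

∠CJZ = 47°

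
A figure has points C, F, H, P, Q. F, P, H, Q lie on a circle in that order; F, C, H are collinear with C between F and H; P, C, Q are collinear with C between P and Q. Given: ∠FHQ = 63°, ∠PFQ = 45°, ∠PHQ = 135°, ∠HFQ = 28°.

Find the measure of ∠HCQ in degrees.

1. ∠FPQ = 63°  [same arc FQ]
2. ∠FQP = 72°  [△FPQ]
3. ∠FCQ = 80°  [△FCQ]
4. ∠HCQ = 100°  [linear pair at C on FH]

∠HCQ = 100°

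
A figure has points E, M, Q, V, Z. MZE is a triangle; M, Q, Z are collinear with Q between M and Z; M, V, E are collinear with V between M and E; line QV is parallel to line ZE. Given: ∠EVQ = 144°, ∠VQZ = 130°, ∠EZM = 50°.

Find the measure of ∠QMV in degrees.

∠QMV = 94°

1. ∠MVQ = 36°  [linear pair at V on ME]
2. ∠MQV = 50°  [linear pair at Q on MZ]
3. ∠QMV = 94°  [△MQV]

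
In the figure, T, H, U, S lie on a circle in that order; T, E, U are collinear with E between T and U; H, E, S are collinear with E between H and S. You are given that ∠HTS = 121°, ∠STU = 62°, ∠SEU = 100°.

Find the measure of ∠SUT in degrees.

∠SUT = 21°

1. ∠HUS = 59°  [cyclic THUS, opposite ∠T+∠U]
2. ∠SHU = 62°  [same arc US]
3. ∠HSU = 59°  [△HUS]
4. ∠SUT = 21°  [△UES]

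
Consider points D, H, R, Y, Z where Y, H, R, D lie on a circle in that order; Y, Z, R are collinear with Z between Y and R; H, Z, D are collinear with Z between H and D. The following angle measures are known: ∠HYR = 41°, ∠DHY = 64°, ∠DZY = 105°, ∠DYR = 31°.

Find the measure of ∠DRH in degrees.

∠DRH = 108°

1. ∠HDR = 41°  [same arc HR]
2. ∠DHR = 31°  [same arc RD]
3. ∠DRH = 108°  [△HRD]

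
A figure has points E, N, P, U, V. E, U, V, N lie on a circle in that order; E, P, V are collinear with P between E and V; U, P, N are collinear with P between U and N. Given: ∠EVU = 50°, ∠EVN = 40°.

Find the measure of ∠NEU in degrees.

∠NEU = 90°

1. ∠ENU = 50°  [same arc EU]
2. ∠EUN = 40°  [same arc EN]
3. ∠NEU = 90°  [△EUN]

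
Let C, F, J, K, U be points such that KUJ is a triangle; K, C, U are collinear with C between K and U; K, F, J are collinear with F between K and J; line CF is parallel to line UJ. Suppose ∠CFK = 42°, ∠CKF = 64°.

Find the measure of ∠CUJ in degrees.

∠CUJ = 74°

1. ∠FCK = 74°  [△KCF]
2. ∠FCU = 106°  [linear pair at C on KU]
3. ∠CUJ = 74°  [CF∥UJ, co-interior at U–C]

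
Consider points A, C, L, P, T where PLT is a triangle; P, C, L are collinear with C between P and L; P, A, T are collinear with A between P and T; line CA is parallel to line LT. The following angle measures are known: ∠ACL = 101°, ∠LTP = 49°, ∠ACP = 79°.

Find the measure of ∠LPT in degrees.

∠LPT = 52°

1. ∠CAP = 49°  [CA∥LT, corresponding at A]
2. ∠APC = 52°  [△PCA]
3. ∠LPT = 52°  [C on PL, A on PT]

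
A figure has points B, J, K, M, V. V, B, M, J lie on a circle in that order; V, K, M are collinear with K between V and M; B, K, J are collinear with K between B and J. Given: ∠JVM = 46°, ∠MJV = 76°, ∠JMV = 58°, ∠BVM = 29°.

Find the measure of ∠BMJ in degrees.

∠BMJ = 105°

1. ∠JBM = 46°  [same arc MJ]
2. ∠BJM = 29°  [same arc BM]
3. ∠BMJ = 105°  [△BMJ]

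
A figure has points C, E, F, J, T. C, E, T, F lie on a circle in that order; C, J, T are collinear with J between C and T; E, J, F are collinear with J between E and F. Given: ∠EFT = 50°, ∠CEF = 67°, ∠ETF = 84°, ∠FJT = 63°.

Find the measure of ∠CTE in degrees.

∠CTE = 17°

1. ∠ECT = 50°  [same arc ET]
2. ∠FET = 46°  [△ETF]
3. ∠CJE = 63°  [△CJE]
4. ∠EJT = 117°  [linear pair at J on CT]
5. ∠CTE = 17°  [△EJT]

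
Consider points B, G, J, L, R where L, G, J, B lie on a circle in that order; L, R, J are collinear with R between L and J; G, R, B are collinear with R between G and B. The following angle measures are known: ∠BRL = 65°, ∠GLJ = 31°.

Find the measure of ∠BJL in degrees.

1. ∠BRJ = 115°  [linear pair at R on LJ]
2. ∠GBJ = 31°  [same arc GJ]
3. ∠BJL = 34°  [△JRB]

∠BJL = 34°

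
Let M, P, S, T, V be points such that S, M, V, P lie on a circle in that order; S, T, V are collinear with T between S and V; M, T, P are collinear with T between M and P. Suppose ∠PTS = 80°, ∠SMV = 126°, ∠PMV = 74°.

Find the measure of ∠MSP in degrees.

∠MSP = 102°

1. ∠MTV = 80°  [vertical angles at T]
2. ∠PSV = 74°  [same arc VP]
3. ∠MVS = 26°  [△MTV]
4. ∠MTS = 100°  [linear pair at T on SV]
5. ∠MPS = 26°  [△STP]
6. ∠MSV = 28°  [△SMV]
7. ∠PMS = 52°  [△STM]
8. ∠MSP = 102°  [△SMP]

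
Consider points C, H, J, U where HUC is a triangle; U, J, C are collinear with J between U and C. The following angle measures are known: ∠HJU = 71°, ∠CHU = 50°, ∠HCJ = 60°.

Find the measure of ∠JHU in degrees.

1. ∠HCU = 60°  [J on ray CU]
2. ∠CUH = 70°  [△HUC]
3. ∠HUJ = 70°  [J on ray UC]
4. ∠JHU = 39°  [△HUJ]

∠JHU = 39°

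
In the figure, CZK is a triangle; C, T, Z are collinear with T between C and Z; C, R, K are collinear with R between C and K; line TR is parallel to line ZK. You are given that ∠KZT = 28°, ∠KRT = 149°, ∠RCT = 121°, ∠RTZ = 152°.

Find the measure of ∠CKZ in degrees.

1. ∠CZK = 28°  [T on ray ZC]
2. ∠KCZ = 121°  [T on CZ, R on CK]
3. ∠CKZ = 31°  [△CZK]

∠CKZ = 31°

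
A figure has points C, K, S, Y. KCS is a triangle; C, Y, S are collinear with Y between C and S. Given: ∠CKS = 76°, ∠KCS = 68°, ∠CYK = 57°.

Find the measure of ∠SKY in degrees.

1. ∠CSK = 36°  [△KCS]
2. ∠KYS = 123°  [linear pair at Y on CS]
3. ∠KSY = 36°  [Y on ray SC]
4. ∠SKY = 21°  [△KYS]

∠SKY = 21°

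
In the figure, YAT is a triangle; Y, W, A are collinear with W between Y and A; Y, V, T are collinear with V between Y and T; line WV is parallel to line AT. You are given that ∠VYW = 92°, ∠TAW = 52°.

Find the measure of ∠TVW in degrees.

1. ∠AYT = 92°  [W on YA, V on YT]
2. ∠TAY = 52°  [W on ray AY]
3. ∠ATY = 36°  [△YAT]
4. ∠WVY = 36°  [WV∥AT, corresponding at V]
5. ∠TVW = 144°  [linear pair at V on YT]

∠TVW = 144°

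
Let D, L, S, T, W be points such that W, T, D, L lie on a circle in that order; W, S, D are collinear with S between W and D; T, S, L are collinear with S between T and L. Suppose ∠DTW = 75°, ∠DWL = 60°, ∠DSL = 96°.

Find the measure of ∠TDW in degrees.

1. ∠DTL = 60°  [same arc DL]
2. ∠TSW = 96°  [vertical angles at S]
3. ∠DST = 84°  [linear pair at S on WD]
4. ∠TDW = 36°  [△TSD]

∠TDW = 36°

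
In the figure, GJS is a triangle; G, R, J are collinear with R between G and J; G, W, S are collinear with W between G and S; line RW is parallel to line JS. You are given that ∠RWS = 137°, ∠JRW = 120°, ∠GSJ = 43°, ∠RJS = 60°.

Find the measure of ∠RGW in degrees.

1. ∠GWR = 43°  [linear pair at W on GS]
2. ∠GRW = 60°  [linear pair at R on GJ]
3. ∠RGW = 77°  [△GRW]

∠RGW = 77°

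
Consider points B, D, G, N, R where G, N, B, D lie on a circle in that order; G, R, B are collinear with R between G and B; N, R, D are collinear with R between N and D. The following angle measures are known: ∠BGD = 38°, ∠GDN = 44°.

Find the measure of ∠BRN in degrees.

∠BRN = 98°

1. ∠BND = 38°  [same arc BD]
2. ∠GBN = 44°  [same arc GN]
3. ∠BRN = 98°  [△NRB]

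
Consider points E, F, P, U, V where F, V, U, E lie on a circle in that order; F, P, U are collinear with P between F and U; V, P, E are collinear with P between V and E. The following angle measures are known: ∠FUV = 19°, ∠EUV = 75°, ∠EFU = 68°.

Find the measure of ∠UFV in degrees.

∠UFV = 37°

1. ∠EVU = 68°  [same arc UE]
2. ∠UEV = 37°  [△VUE]
3. ∠UFV = 37°  [same arc VU]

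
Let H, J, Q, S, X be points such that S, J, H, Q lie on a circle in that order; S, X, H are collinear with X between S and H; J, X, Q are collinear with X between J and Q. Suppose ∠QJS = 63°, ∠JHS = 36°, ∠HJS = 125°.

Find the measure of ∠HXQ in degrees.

∠HXQ = 98°

1. ∠QHS = 63°  [same arc SQ]
2. ∠JQS = 36°  [same arc SJ]
3. ∠HQS = 55°  [cyclic SJHQ, opposite ∠J+∠Q]
4. ∠HSQ = 62°  [△SHQ]
5. ∠QXS = 82°  [△SXQ]
6. ∠HXQ = 98°  [linear pair at X on SH]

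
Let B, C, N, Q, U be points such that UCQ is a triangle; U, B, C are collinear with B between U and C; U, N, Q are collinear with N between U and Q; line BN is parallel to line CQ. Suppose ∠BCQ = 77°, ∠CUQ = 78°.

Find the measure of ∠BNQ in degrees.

1. ∠QCU = 77°  [B on ray CU]
2. ∠CQU = 25°  [△UCQ]
3. ∠BNU = 25°  [BN∥CQ, corresponding at N]
4. ∠BNQ = 155°  [linear pair at N on UQ]

∠BNQ = 155°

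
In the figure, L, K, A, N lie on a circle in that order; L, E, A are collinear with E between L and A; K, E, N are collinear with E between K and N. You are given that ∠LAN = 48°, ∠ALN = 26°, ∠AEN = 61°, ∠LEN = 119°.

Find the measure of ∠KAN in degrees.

∠KAN = 83°

1. ∠ANK = 71°  [△AEN]
2. ∠AKN = 26°  [same arc AN]
3. ∠KAN = 83°  [△KAN]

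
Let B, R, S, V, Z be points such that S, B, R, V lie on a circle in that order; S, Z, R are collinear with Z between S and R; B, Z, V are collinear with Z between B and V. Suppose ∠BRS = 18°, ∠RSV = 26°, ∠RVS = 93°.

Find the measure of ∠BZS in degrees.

∠BZS = 44°

1. ∠RBV = 26°  [same arc RV]
2. ∠BZR = 136°  [△BZR]
3. ∠BZS = 44°  [linear pair at Z on SR]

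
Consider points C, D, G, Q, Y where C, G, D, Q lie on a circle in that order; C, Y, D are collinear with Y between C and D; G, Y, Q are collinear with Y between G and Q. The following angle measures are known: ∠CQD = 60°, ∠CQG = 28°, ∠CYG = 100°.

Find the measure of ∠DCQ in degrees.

∠DCQ = 72°

1. ∠CDG = 28°  [same arc CG]
2. ∠DYG = 80°  [linear pair at Y on CD]
3. ∠DGQ = 72°  [△GYD]
4. ∠DCQ = 72°  [same arc DQ]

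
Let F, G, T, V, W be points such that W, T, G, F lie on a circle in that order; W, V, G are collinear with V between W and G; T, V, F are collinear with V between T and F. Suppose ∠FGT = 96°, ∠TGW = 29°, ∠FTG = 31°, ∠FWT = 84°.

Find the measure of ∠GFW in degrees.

∠GFW = 82°

1. ∠TFW = 29°  [same arc WT]
2. ∠FWG = 31°  [same arc GF]
3. ∠FTW = 67°  [△WTF]
4. ∠FGW = 67°  [same arc WF]
5. ∠GFW = 82°  [△WGF]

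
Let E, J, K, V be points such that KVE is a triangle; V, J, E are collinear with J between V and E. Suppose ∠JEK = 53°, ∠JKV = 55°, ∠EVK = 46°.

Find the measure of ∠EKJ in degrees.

∠EKJ = 26°

1. ∠JVK = 46°  [J on ray VE]
2. ∠KJV = 79°  [△KVJ]
3. ∠EJK = 101°  [linear pair at J on VE]
4. ∠EKJ = 26°  [△KJE]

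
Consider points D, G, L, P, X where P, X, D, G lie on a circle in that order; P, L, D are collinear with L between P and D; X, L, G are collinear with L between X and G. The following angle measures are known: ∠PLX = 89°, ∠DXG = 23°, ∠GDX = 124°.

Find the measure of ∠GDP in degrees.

∠GDP = 58°

1. ∠DLG = 89°  [vertical angles at L]
2. ∠DGX = 33°  [△XDG]
3. ∠GDP = 58°  [△DLG]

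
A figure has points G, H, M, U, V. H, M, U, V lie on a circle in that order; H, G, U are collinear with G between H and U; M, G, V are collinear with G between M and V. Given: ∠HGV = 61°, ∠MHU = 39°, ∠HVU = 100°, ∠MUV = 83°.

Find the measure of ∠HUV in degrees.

∠HUV = 22°

1. ∠UGV = 119°  [linear pair at G on HU]
2. ∠MVU = 39°  [same arc MU]
3. ∠HUV = 22°  [△UGV]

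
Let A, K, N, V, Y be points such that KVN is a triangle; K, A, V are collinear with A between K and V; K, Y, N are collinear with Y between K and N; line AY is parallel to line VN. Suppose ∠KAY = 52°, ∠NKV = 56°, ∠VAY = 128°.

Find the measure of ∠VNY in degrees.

∠VNY = 72°

1. ∠KVN = 52°  [AY∥VN, corresponding at A]
2. ∠KNV = 72°  [△KVN]
3. ∠VNY = 72°  [Y on ray NK]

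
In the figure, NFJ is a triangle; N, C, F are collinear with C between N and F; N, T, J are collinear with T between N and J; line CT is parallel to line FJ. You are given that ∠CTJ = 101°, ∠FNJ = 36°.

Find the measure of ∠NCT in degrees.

1. ∠CTN = 79°  [linear pair at T on NJ]
2. ∠CNT = 36°  [C on NF, T on NJ]
3. ∠NCT = 65°  [△NCT]

∠NCT = 65°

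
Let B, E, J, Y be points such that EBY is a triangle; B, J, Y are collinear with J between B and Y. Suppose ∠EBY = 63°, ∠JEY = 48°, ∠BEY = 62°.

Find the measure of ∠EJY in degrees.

∠EJY = 77°

1. ∠BYE = 55°  [△EBY]
2. ∠EYJ = 55°  [J on ray YB]
3. ∠EJY = 77°  [△EJY]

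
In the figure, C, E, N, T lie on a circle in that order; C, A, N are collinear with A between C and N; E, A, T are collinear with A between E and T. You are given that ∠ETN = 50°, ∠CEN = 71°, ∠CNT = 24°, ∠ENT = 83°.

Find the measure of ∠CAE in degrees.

∠CAE = 106°

1. ∠ECN = 50°  [same arc EN]
2. ∠CET = 24°  [same arc CT]
3. ∠CAE = 106°  [△CAE]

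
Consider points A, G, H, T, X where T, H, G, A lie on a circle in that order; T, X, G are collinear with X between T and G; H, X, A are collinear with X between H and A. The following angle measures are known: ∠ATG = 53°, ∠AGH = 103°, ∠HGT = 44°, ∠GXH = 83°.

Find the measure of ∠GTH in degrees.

1. ∠AHG = 53°  [same arc GA]
2. ∠GAH = 24°  [△HGA]
3. ∠GTH = 24°  [same arc HG]

∠GTH = 24°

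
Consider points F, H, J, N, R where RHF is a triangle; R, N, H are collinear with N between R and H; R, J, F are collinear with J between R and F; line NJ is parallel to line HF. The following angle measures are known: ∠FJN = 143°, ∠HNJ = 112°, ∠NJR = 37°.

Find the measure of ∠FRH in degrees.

1. ∠JNR = 68°  [linear pair at N on RH]
2. ∠JRN = 75°  [△RNJ]
3. ∠FRH = 75°  [N on RH, J on RF]

∠FRH = 75°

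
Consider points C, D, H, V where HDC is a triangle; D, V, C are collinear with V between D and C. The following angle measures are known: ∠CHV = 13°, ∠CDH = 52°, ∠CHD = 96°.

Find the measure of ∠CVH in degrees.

1. ∠DCH = 32°  [△HDC]
2. ∠HCV = 32°  [V on ray CD]
3. ∠CVH = 135°  [△HVC]

∠CVH = 135°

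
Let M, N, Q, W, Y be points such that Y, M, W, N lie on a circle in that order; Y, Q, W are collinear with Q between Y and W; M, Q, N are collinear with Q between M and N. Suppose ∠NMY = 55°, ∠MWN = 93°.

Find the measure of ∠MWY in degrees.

1. ∠MYN = 87°  [cyclic YMWN, opposite ∠Y+∠W]
2. ∠MNY = 38°  [△YMN]
3. ∠MWY = 38°  [same arc YM]

∠MWY = 38°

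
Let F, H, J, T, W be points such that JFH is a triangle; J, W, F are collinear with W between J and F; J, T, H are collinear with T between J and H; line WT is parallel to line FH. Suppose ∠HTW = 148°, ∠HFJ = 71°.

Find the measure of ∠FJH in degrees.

∠FJH = 77°

1. ∠JTW = 32°  [linear pair at T on JH]
2. ∠JWT = 71°  [WT∥FH, corresponding at W]
3. ∠TJW = 77°  [△JWT]
4. ∠FJH = 77°  [W on JF, T on JH]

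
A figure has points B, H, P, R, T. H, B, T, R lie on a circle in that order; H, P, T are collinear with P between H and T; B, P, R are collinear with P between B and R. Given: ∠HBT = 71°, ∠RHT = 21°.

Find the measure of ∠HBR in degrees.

1. ∠HRT = 109°  [cyclic HBTR, opposite ∠B+∠R]
2. ∠HTR = 50°  [△HTR]
3. ∠HBR = 50°  [same arc HR]

∠HBR = 50°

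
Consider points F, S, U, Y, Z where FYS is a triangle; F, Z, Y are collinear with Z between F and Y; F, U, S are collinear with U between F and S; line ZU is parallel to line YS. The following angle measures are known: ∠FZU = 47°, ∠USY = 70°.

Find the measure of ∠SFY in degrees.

∠SFY = 63°

1. ∠FYS = 47°  [ZU∥YS, corresponding at Z]
2. ∠FSY = 70°  [U on ray SF]
3. ∠SFY = 63°  [△FYS]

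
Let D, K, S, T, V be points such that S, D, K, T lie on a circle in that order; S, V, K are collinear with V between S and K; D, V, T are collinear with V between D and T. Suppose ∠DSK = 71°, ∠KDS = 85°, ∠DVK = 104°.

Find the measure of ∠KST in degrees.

1. ∠DKS = 24°  [△SDK]
2. ∠SVT = 104°  [vertical angles at V]
3. ∠DTS = 24°  [same arc SD]
4. ∠KST = 52°  [△SVT]

∠KST = 52°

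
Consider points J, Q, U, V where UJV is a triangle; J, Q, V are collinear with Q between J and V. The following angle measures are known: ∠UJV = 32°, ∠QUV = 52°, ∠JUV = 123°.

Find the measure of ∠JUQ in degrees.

1. ∠JVU = 25°  [△UJV]
2. ∠QJU = 32°  [Q on ray JV]
3. ∠QVU = 25°  [Q on ray VJ]
4. ∠UQV = 103°  [△UQV]
5. ∠JQU = 77°  [linear pair at Q on JV]
6. ∠JUQ = 71°  [△UJQ]

∠JUQ = 71°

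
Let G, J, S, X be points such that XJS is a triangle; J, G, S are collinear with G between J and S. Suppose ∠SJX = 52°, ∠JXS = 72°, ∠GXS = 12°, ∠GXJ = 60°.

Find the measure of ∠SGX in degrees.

1. ∠GJX = 52°  [G on ray JS]
2. ∠JGX = 68°  [△XJG]
3. ∠SGX = 112°  [linear pair at G on JS]

∠SGX = 112°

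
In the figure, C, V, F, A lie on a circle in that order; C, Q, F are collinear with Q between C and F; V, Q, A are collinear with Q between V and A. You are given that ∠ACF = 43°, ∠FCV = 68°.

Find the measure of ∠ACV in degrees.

∠ACV = 111°

1. ∠AVF = 43°  [same arc FA]
2. ∠FAV = 68°  [same arc VF]
3. ∠AFV = 69°  [△VFA]
4. ∠ACV = 111°  [cyclic CVFA, opposite ∠C+∠F]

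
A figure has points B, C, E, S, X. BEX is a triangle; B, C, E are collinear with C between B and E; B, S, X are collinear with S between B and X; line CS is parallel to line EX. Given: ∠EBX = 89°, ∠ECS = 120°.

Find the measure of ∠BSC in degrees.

1. ∠CBS = 89°  [C on BE, S on BX]
2. ∠BCS = 60°  [linear pair at C on BE]
3. ∠BSC = 31°  [△BCS]

∠BSC = 31°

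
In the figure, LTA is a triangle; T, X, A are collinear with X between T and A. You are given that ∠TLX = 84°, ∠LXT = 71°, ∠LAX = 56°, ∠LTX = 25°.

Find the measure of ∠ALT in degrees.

1. ∠LAT = 56°  [X on ray AT]
2. ∠ATL = 25°  [X on ray TA]
3. ∠ALT = 99°  [△LTA]

∠ALT = 99°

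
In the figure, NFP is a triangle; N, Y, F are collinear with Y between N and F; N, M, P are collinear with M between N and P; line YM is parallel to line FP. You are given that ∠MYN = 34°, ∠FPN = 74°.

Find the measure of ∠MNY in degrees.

∠MNY = 72°

1. ∠NFP = 34°  [YM∥FP, corresponding at Y]
2. ∠FNP = 72°  [△NFP]
3. ∠MNY = 72°  [Y on NF, M on NP]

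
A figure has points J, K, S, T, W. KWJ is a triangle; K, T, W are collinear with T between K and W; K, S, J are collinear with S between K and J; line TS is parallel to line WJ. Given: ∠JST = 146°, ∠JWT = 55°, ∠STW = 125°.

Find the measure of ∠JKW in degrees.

1. ∠KST = 34°  [linear pair at S on KJ]
2. ∠JWK = 55°  [T on ray WK]
3. ∠KJW = 34°  [TS∥WJ, corresponding at S]
4. ∠JKW = 91°  [△KWJ]

∠JKW = 91°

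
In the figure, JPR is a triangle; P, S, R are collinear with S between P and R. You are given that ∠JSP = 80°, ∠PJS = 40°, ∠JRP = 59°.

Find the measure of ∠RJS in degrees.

∠RJS = 21°

1. ∠JSR = 100°  [linear pair at S on PR]
2. ∠JRS = 59°  [S on ray RP]
3. ∠RJS = 21°  [△JSR]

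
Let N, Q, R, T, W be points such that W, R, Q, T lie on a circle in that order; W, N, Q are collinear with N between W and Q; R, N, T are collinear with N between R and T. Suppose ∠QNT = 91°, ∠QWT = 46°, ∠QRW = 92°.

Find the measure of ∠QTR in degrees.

∠QTR = 43°

1. ∠QTW = 88°  [cyclic WRQT, opposite ∠R+∠T]
2. ∠TQW = 46°  [△WQT]
3. ∠QTR = 43°  [△QNT]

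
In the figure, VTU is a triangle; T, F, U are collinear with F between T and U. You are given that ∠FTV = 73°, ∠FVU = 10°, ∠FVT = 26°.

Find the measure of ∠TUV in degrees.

∠TUV = 71°

1. ∠TFV = 81°  [△VTF]
2. ∠UFV = 99°  [linear pair at F on TU]
3. ∠FUV = 71°  [△VFU]
4. ∠TUV = 71°  [F on ray UT]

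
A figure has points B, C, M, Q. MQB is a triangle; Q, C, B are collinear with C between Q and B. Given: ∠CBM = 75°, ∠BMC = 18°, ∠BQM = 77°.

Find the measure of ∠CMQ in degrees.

1. ∠BCM = 87°  [△MCB]
2. ∠CQM = 77°  [C on ray QB]
3. ∠MCQ = 93°  [linear pair at C on QB]
4. ∠CMQ = 10°  [△MQC]

∠CMQ = 10°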